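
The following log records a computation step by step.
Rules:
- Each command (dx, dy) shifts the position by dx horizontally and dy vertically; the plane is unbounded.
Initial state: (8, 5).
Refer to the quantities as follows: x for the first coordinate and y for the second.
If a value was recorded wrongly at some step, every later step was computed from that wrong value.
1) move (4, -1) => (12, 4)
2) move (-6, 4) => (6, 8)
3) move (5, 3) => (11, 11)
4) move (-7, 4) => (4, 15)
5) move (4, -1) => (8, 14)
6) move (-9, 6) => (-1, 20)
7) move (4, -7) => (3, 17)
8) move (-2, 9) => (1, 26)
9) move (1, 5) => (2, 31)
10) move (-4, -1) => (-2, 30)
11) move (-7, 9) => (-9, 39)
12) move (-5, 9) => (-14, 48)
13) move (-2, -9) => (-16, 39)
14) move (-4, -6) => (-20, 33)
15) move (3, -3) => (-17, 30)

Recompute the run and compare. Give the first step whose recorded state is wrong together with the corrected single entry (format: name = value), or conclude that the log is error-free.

step 7, y = 13

Recomputing the run from the initial state:
step 1: x = 12, y = 4
step 2: x = 6, y = 8
step 3: x = 11, y = 11
step 4: x = 4, y = 15
step 5: x = 8, y = 14
step 6: x = -1, y = 20
step 7: x = 3, y = 13
step 8: x = 1, y = 22
step 9: x = 2, y = 27
step 10: x = -2, y = 26
step 11: x = -9, y = 35
step 12: x = -14, y = 44
step 13: x = -16, y = 35
step 14: x = -20, y = 29
step 15: x = -17, y = 26
The first disagreement with the log is at step 7, where the value should be y = 13.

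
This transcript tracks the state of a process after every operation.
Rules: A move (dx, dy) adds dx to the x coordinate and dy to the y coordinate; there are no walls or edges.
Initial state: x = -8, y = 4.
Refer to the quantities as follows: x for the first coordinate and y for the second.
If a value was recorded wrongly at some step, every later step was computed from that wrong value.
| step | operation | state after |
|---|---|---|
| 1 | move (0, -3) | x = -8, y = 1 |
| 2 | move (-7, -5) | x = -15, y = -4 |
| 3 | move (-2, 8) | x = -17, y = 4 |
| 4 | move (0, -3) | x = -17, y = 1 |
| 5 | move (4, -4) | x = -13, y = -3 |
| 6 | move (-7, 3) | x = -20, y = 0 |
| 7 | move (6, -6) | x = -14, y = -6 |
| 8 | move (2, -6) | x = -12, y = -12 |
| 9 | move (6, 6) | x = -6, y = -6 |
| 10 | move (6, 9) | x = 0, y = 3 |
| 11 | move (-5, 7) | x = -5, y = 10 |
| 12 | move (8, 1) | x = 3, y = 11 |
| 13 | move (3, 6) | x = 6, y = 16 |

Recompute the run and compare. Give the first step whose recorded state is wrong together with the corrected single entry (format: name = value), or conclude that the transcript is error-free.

Recomputing the run from the initial state:
step 1: x = -8, y = 1
step 2: x = -15, y = -4
step 3: x = -17, y = 4
step 4: x = -17, y = 1
step 5: x = -13, y = -3
step 6: x = -20, y = 0
step 7: x = -14, y = -6
step 8: x = -12, y = -12
step 9: x = -6, y = -6
step 10: x = 0, y = 3
step 11: x = -5, y = 10
step 12: x = 3, y = 11
step 13: x = 6, y = 17
The first disagreement with the transcript is at step 13, where the value should be y = 17.

step 13, y = 17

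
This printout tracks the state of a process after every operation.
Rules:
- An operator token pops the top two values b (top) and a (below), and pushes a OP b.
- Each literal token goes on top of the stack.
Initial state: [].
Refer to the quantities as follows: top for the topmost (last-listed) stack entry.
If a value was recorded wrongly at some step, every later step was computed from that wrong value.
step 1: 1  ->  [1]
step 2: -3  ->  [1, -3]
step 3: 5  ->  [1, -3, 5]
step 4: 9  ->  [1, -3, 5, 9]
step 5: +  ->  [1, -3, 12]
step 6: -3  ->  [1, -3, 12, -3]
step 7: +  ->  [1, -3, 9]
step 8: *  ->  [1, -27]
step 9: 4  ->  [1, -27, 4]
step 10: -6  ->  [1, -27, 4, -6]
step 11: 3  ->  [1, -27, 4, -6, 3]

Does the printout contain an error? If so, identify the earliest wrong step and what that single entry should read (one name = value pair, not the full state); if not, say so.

1. push 1: top = 1 (consistent with the printout)
2. push -3: top = -3 (same as recorded)
3. push 5: top = 5 (checks out)
4. push 9: top = 9 (confirmed correct)
5. 5 + 9 = 14 (the entry is off here)
So the first discrepancy is step 5, where the right value is top = 14.

step 5, top = 14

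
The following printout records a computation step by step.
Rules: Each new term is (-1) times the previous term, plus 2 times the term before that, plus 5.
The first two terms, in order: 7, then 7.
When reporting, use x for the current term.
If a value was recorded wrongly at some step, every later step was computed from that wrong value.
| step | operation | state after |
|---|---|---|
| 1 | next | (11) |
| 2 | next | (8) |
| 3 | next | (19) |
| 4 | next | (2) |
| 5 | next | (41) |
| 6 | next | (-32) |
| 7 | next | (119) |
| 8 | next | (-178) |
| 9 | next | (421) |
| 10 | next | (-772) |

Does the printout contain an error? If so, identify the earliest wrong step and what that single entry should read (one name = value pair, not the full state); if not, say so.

step 1, x = 12

Recomputing the run from the initial state:
step 1: x = 12
step 2: x = 7
step 3: x = 22
step 4: x = -3
step 5: x = 52
step 6: x = -53
step 7: x = 162
step 8: x = -263
step 9: x = 592
step 10: x = -1113
The first disagreement with the printout is at step 1, where the value should be x = 12.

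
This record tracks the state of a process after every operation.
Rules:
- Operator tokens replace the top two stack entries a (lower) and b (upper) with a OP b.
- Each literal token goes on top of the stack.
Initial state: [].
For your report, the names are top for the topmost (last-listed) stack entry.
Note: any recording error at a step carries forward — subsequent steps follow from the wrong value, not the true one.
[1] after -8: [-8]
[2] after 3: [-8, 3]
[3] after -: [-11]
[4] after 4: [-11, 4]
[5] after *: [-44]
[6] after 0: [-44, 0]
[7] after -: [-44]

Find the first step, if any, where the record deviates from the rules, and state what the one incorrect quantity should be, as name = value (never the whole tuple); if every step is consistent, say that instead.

no error

Recomputing the run from the initial state:
step 1: [-8]
step 2: [-8, 3]
step 3: [-11]
step 4: [-11, 4]
step 5: [-44]
step 6: [-44, 0]
step 7: [-44]
This matches the record at every step.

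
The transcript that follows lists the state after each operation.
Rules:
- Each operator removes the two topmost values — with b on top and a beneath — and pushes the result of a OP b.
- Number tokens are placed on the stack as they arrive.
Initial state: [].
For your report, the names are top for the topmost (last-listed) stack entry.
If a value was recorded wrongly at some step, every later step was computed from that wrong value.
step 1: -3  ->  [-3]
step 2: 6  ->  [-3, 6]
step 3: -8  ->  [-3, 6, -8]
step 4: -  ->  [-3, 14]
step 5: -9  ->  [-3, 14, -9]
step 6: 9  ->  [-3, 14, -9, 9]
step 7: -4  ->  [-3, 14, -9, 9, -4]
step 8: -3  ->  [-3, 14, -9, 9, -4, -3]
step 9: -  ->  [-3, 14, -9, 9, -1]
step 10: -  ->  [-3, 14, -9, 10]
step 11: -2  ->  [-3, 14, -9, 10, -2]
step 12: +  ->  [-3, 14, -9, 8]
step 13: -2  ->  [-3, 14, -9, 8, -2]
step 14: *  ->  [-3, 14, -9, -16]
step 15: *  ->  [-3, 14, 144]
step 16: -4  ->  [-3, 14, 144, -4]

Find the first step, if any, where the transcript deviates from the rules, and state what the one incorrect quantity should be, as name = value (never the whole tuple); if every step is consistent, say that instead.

step 1: push -3: top = -3 -> verified
step 2: push 6: top = 6 -> no discrepancy
step 3: push -8: top = -8 -> checks out
step 4: 6 - -8 = 14 -> agrees with the transcript
step 5: push -9: top = -9 -> no discrepancy
step 6: push 9: top = 9 -> same as recorded
step 7: push -4: top = -4 -> exactly as logged
step 8: push -3: top = -3 -> matches
step 9: -4 - -3 = -1 -> same as recorded
step 10: 9 - -1 = 10 -> exactly as logged
step 11: push -2: top = -2 -> no discrepancy
step 12: 10 + -2 = 8 -> matches
step 13: push -2: top = -2 -> consistent with the transcript
step 14: 8 * -2 = -16 -> in agreement
step 15: -9 * -16 = 144 -> verified
step 16: push -4: top = -4 -> in agreement
The whole run recomputes cleanly — no discrepancies.

no error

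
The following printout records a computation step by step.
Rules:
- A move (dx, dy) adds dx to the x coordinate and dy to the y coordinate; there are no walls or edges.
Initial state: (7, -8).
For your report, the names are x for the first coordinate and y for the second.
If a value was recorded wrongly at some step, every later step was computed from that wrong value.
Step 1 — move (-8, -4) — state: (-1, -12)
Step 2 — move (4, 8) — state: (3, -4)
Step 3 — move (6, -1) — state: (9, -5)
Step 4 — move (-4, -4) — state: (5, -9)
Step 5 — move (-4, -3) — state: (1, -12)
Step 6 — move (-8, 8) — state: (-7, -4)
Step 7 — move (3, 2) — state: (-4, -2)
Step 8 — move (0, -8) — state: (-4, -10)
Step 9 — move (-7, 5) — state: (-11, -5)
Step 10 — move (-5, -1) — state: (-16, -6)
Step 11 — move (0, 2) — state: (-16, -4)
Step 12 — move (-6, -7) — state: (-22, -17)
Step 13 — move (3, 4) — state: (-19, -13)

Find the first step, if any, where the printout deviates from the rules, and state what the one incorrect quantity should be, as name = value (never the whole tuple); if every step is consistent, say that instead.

Step 1: x = 7 + (-8) = -1, y = -8 + (-4) = -12 — no discrepancy.
Step 2: x = -1 + (4) = 3, y = -12 + (8) = -4 — consistent with the printout.
Step 3: x = 3 + (6) = 9, y = -4 + (-1) = -5 — consistent with the printout.
Step 4: x = 9 + (-4) = 5, y = -5 + (-4) = -9 — consistent with the printout.
Step 5: x = 5 + (-4) = 1, y = -9 + (-3) = -12 — checks out.
Step 6: x = 1 + (-8) = -7, y = -12 + (8) = -4 — confirmed correct.
Step 7: x = -7 + (3) = -4, y = -4 + (2) = -2 — exactly as logged.
Step 8: x = -4 + (0) = -4, y = -2 + (-8) = -10 — exactly as logged.
Step 9: x = -4 + (-7) = -11, y = -10 + (5) = -5 — agrees with the printout.
Step 10: x = -11 + (-5) = -16, y = -5 + (-1) = -6 — no discrepancy.
Step 11: x = -16 + (0) = -16, y = -6 + (2) = -4 — checks out.
Step 12: x = -16 + (-6) = -22, y = -4 + (-7) = -11 — first mismatch against the printout.
Step 12 is the first one off; corrected, y = -11.

step 12, y = -11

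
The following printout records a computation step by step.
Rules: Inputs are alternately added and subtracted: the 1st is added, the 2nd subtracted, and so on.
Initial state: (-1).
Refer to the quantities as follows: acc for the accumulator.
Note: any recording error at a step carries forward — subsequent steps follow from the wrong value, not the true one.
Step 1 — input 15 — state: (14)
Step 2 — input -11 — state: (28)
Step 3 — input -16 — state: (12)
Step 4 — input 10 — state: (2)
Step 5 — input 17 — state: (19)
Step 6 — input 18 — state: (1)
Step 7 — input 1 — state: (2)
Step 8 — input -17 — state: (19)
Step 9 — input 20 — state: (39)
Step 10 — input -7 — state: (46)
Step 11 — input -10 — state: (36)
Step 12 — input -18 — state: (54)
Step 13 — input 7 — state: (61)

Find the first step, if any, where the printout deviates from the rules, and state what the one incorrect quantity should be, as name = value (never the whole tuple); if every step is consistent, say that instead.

step 2, acc = 25

1. acc = -1 + 15 = 14 (agrees with the printout)
2. acc = 14 - -11 = 25 (first mismatch against the printout)
Step 2 is the first one off; corrected, acc = 25.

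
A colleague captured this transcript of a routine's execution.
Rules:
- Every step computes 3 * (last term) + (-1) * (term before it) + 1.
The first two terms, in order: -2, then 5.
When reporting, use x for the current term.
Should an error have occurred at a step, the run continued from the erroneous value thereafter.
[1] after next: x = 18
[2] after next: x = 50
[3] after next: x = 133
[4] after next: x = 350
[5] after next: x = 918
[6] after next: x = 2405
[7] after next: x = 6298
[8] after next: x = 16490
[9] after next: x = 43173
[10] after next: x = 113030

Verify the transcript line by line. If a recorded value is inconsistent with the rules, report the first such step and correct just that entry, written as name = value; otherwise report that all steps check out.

no error

Recomputing the run from the initial state:
step 1: x = 18
step 2: x = 50
step 3: x = 133
step 4: x = 350
step 5: x = 918
step 6: x = 2405
step 7: x = 6298
step 8: x = 16490
step 9: x = 43173
step 10: x = 113030
This matches the transcript at every step.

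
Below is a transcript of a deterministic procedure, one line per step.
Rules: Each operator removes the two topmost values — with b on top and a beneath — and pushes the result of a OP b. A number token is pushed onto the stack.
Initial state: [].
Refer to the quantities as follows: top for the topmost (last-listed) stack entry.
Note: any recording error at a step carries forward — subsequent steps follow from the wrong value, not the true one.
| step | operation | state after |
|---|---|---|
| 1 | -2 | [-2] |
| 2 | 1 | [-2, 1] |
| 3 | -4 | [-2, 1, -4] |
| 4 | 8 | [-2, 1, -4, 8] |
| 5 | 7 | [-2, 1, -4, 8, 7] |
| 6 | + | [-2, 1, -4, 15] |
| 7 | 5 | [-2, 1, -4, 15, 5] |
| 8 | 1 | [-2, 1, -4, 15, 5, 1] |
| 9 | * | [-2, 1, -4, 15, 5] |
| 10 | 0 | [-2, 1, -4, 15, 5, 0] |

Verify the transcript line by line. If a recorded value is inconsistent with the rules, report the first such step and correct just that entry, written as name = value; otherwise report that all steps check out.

no error

Recomputing the run from the initial state:
step 1: [-2]
step 2: [-2, 1]
step 3: [-2, 1, -4]
step 4: [-2, 1, -4, 8]
step 5: [-2, 1, -4, 8, 7]
step 6: [-2, 1, -4, 15]
step 7: [-2, 1, -4, 15, 5]
step 8: [-2, 1, -4, 15, 5, 1]
step 9: [-2, 1, -4, 15, 5]
step 10: [-2, 1, -4, 15, 5, 0]
This matches the transcript at every step.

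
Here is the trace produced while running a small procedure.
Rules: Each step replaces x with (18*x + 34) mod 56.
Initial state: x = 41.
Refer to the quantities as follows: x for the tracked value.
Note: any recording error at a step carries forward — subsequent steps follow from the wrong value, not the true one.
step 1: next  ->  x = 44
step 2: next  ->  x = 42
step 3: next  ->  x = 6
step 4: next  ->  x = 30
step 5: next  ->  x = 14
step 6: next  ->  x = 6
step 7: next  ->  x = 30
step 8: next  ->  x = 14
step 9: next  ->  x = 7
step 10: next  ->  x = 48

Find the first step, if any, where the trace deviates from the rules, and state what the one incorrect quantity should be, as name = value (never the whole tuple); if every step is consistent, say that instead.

step 9, x = 6

Step 1: x = (18*41 + 34) mod 56 = 44 — confirmed correct.
Step 2: x = (18*44 + 34) mod 56 = 42 — same as recorded.
Step 3: x = (18*42 + 34) mod 56 = 6 — exactly as logged.
Step 4: x = (18*6 + 34) mod 56 = 30 — exactly as logged.
Step 5: x = (18*30 + 34) mod 56 = 14 — exactly as logged.
Step 6: x = (18*14 + 34) mod 56 = 6 — checks out.
Step 7: x = (18*6 + 34) mod 56 = 30 — same as recorded.
Step 8: x = (18*30 + 34) mod 56 = 14 — same as recorded.
Step 9: x = (18*14 + 34) mod 56 = 6 — the recorded entry deviates here.
The audit stops at step 9: the recorded entry is wrong and should be x = 6.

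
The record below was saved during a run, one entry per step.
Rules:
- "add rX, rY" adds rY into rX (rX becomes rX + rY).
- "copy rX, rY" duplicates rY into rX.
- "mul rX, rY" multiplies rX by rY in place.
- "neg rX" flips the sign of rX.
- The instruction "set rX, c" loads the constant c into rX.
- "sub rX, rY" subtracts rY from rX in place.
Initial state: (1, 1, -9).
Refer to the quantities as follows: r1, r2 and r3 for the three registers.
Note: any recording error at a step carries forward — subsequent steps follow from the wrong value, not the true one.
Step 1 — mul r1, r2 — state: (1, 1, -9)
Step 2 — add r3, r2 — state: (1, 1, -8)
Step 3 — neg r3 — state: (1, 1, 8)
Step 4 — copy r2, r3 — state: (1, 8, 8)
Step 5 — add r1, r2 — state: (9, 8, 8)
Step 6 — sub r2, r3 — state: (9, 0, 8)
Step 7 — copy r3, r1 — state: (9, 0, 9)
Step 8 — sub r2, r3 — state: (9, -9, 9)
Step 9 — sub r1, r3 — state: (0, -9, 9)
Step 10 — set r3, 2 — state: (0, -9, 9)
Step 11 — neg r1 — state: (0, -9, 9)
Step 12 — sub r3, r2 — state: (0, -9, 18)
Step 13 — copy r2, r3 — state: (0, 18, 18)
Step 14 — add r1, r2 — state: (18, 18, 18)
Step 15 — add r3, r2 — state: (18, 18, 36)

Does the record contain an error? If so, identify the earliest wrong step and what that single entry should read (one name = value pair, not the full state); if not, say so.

Recomputing the run from the initial state:
step 1: r1 = 1, r2 = 1, r3 = -9
step 2: r1 = 1, r2 = 1, r3 = -8
step 3: r1 = 1, r2 = 1, r3 = 8
step 4: r1 = 1, r2 = 8, r3 = 8
step 5: r1 = 9, r2 = 8, r3 = 8
step 6: r1 = 9, r2 = 0, r3 = 8
step 7: r1 = 9, r2 = 0, r3 = 9
step 8: r1 = 9, r2 = -9, r3 = 9
step 9: r1 = 0, r2 = -9, r3 = 9
step 10: r1 = 0, r2 = -9, r3 = 2
step 11: r1 = 0, r2 = -9, r3 = 2
step 12: r1 = 0, r2 = -9, r3 = 11
step 13: r1 = 0, r2 = 11, r3 = 11
step 14: r1 = 11, r2 = 11, r3 = 11
step 15: r1 = 11, r2 = 11, r3 = 22
The first disagreement with the record is at step 10, where the value should be r3 = 2.

step 10, r3 = 2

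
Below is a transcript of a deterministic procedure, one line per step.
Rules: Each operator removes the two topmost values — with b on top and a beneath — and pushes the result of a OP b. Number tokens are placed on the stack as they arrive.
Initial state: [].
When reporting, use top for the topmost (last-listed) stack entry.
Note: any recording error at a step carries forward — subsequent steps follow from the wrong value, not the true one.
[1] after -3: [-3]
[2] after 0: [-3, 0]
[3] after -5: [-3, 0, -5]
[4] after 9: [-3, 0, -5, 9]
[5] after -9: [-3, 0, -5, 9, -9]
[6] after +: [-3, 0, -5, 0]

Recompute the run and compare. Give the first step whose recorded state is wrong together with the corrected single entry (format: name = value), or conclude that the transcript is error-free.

no error

Step 1: push -3: top = -3 — consistent with the transcript.
Step 2: push 0: top = 0 — in agreement.
Step 3: push -5: top = -5 — consistent with the transcript.
Step 4: push 9: top = 9 — same as recorded.
Step 5: push -9: top = -9 — no discrepancy.
Step 6: 9 + -9 = 0 — checks out.
The recomputation confirms every line.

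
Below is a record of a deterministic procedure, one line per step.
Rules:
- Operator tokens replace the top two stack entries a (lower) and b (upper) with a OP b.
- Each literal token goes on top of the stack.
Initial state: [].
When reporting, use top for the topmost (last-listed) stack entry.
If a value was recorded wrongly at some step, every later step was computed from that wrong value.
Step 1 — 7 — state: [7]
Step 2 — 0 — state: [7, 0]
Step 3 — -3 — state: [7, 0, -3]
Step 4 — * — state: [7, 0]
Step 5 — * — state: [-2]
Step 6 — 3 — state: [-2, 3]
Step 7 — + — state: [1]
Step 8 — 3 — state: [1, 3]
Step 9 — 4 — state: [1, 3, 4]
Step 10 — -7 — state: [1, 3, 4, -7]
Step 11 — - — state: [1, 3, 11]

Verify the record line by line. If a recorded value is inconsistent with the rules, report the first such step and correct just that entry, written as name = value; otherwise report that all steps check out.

step 5, top = 0

step 1: push 7: top = 7 -> consistent with the record
step 2: push 0: top = 0 -> matches
step 3: push -3: top = -3 -> agrees with the record
step 4: 0 * -3 = 0 -> agrees with the record
step 5: 7 * 0 = 0 -> the record disagrees here
The audit stops at step 5: the recorded entry is wrong and should be top = 0.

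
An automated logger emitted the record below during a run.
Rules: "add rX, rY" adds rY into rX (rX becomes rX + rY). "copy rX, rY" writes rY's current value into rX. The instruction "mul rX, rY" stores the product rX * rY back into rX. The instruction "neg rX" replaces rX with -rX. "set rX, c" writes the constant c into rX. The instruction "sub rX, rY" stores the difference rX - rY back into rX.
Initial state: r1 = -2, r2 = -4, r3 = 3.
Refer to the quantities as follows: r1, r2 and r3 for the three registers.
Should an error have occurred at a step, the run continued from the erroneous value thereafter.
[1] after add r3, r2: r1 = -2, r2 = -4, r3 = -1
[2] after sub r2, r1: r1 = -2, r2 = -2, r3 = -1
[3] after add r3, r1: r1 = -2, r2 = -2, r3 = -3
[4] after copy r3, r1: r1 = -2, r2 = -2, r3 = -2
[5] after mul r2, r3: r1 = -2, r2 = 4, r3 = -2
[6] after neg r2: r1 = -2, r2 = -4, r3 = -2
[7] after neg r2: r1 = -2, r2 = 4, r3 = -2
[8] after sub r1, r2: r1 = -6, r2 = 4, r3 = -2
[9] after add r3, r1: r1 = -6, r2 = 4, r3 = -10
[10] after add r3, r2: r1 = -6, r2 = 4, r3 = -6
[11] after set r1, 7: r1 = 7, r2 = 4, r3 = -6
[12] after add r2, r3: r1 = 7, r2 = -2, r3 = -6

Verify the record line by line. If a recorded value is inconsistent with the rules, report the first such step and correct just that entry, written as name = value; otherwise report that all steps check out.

step 9, r3 = -8

Recomputing the run from the initial state:
step 1: r1 = -2, r2 = -4, r3 = -1
step 2: r1 = -2, r2 = -2, r3 = -1
step 3: r1 = -2, r2 = -2, r3 = -3
step 4: r1 = -2, r2 = -2, r3 = -2
step 5: r1 = -2, r2 = 4, r3 = -2
step 6: r1 = -2, r2 = -4, r3 = -2
step 7: r1 = -2, r2 = 4, r3 = -2
step 8: r1 = -6, r2 = 4, r3 = -2
step 9: r1 = -6, r2 = 4, r3 = -8
step 10: r1 = -6, r2 = 4, r3 = -4
step 11: r1 = 7, r2 = 4, r3 = -4
step 12: r1 = 7, r2 = 0, r3 = -4
The first disagreement with the record is at step 9, where the value should be r3 = -8.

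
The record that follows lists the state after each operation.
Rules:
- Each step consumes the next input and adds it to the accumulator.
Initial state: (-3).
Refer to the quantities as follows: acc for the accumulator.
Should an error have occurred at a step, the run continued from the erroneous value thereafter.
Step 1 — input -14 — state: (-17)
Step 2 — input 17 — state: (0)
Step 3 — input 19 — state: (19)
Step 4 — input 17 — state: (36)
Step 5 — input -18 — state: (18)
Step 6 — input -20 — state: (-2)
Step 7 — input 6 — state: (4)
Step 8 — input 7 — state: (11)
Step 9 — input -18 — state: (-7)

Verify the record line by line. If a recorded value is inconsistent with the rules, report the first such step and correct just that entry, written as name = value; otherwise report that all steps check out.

Step 1: acc = -3 + -14 = -17 — same as recorded.
Step 2: acc = -17 + 17 = 0 — same as recorded.
Step 3: acc = 0 + 19 = 19 — verified.
Step 4: acc = 19 + 17 = 36 — in agreement.
Step 5: acc = 36 + -18 = 18 — checks out.
Step 6: acc = 18 + -20 = -2 — matches.
Step 7: acc = -2 + 6 = 4 — in agreement.
Step 8: acc = 4 + 7 = 11 — verified.
Step 9: acc = 11 + -18 = -7 — consistent with the record.
The whole run recomputes cleanly — no discrepancies.

no error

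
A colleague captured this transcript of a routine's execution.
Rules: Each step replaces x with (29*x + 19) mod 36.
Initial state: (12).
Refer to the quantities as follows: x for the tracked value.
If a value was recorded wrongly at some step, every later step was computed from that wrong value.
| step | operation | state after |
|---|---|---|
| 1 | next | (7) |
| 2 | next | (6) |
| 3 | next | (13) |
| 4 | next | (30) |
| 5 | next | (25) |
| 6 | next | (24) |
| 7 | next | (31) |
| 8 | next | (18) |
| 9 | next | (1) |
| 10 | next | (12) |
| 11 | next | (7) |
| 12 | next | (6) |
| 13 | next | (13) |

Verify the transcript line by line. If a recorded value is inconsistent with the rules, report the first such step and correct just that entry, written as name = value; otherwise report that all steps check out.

Recomputing the run from the initial state:
step 1: x = 7
step 2: x = 6
step 3: x = 13
step 4: x = 0
step 5: x = 19
step 6: x = 30
step 7: x = 25
step 8: x = 24
step 9: x = 31
step 10: x = 18
step 11: x = 1
step 12: x = 12
step 13: x = 7
The first disagreement with the transcript is at step 4, where the value should be x = 0.

step 4, x = 0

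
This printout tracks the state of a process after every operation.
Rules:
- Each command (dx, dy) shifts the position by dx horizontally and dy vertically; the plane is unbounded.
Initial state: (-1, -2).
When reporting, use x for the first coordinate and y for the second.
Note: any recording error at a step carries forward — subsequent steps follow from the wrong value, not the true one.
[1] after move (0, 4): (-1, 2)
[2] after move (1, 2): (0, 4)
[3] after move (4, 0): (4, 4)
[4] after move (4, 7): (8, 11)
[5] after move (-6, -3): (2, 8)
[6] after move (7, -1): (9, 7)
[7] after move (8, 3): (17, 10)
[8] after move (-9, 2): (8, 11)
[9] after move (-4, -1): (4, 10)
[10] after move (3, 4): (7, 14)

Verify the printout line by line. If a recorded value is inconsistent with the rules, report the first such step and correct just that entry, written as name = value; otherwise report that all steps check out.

1. x = -1 + (0) = -1, y = -2 + (4) = 2 (consistent with the printout)
2. x = -1 + (1) = 0, y = 2 + (2) = 4 (no discrepancy)
3. x = 0 + (4) = 4, y = 4 + (0) = 4 (no discrepancy)
4. x = 4 + (4) = 8, y = 4 + (7) = 11 (consistent with the printout)
5. x = 8 + (-6) = 2, y = 11 + (-3) = 8 (no discrepancy)
6. x = 2 + (7) = 9, y = 8 + (-1) = 7 (in agreement)
7. x = 9 + (8) = 17, y = 7 + (3) = 10 (exactly as logged)
8. x = 17 + (-9) = 8, y = 10 + (2) = 12 (the recorded entry deviates here)
Step 8 is the first one off; corrected, y = 12.

step 8, y = 12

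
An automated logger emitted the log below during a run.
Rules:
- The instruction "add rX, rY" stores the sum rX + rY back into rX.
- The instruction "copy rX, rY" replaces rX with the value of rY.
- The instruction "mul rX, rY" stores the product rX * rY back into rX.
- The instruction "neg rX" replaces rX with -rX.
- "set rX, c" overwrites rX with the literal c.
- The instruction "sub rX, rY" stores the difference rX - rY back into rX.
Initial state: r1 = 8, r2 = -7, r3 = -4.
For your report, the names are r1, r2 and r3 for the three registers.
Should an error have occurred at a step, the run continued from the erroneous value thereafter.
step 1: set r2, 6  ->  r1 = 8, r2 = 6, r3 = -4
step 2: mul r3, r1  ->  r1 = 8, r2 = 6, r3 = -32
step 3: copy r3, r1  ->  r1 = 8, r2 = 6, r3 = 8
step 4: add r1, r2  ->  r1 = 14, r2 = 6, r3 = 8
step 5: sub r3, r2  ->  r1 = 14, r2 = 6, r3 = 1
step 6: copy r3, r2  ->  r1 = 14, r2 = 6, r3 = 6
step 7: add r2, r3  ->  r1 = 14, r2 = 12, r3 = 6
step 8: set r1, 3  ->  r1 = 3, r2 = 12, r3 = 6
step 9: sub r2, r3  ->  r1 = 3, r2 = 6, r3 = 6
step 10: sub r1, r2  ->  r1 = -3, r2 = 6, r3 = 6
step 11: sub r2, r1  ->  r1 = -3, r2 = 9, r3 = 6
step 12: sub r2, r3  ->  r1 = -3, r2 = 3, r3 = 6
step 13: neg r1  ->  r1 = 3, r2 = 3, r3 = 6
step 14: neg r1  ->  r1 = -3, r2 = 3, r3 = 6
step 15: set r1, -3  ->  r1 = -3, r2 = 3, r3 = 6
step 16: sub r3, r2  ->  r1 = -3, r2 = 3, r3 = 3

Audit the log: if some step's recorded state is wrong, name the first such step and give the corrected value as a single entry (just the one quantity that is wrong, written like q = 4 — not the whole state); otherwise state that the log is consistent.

step 5, r3 = 2

1. r2 = 6 (verified)
2. r3 = -4 * 8 = -32 (agrees with the log)
3. r3 = 8 (agrees with the log)
4. r1 = 8 + 6 = 14 (in agreement)
5. r3 = 8 - 6 = 2 (the recorded entry deviates here)
That makes step 5 the first incorrect line — r3 = 2 is what it should show.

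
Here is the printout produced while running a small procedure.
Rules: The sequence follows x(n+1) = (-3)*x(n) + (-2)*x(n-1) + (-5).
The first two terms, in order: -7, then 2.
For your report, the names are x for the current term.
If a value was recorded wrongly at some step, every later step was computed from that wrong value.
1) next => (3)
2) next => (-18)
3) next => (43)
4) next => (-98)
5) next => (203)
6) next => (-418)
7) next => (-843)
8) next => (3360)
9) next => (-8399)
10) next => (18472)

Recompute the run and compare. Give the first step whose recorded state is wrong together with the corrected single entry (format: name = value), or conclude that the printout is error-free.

step 7, x = 843

step 1: x = -3*(2) + (-2)*(-7) + (-5) = 3 -> confirmed correct
step 2: x = -3*(3) + (-2)*(2) + (-5) = -18 -> confirmed correct
step 3: x = -3*(-18) + (-2)*(3) + (-5) = 43 -> consistent with the printout
step 4: x = -3*(43) + (-2)*(-18) + (-5) = -98 -> no discrepancy
step 5: x = -3*(-98) + (-2)*(43) + (-5) = 203 -> agrees with the printout
step 6: x = -3*(203) + (-2)*(-98) + (-5) = -418 -> agrees with the printout
step 7: x = -3*(-418) + (-2)*(203) + (-5) = 843 -> the printout disagrees here
The audit stops at step 7: the recorded entry is wrong and should be x = 843.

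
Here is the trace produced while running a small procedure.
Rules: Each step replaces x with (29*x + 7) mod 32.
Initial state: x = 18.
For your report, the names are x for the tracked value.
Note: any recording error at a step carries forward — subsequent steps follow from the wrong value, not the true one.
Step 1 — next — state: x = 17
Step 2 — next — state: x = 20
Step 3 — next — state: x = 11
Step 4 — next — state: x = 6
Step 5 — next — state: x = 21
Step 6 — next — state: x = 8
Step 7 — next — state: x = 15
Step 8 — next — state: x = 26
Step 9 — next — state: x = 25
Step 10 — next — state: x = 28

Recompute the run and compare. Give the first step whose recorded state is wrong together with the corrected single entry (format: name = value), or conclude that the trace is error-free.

Recomputing the run from the initial state:
step 1: x = 17
step 2: x = 20
step 3: x = 11
step 4: x = 6
step 5: x = 21
step 6: x = 8
step 7: x = 15
step 8: x = 26
step 9: x = 25
step 10: x = 28
This matches the trace at every step.

no error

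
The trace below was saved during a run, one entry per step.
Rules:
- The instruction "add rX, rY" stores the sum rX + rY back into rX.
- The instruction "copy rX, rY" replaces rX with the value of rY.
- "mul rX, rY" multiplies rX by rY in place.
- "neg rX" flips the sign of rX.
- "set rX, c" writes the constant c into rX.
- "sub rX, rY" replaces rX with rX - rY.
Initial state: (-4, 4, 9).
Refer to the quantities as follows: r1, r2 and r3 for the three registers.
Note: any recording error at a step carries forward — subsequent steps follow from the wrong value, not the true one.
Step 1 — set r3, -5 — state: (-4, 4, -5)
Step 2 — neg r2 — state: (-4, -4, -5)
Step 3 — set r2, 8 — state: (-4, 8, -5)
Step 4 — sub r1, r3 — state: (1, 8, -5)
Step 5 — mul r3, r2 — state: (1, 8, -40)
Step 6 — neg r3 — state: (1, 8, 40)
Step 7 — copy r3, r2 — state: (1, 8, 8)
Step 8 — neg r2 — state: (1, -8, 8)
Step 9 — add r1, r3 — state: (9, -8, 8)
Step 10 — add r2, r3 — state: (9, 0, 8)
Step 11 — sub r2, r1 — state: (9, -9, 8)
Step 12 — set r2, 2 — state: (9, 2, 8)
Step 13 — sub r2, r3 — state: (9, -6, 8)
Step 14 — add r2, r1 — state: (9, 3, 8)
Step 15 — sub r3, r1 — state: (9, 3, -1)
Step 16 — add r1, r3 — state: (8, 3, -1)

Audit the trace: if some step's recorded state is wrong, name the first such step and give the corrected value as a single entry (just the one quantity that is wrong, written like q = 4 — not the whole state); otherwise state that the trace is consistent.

step 1: r3 = -5 -> consistent with the trace
step 2: r2 = -(4) = -4 -> agrees with the trace
step 3: r2 = 8 -> no discrepancy
step 4: r1 = -4 - -5 = 1 -> matches
step 5: r3 = -5 * 8 = -40 -> matches
step 6: r3 = -(-40) = 40 -> no discrepancy
step 7: r3 = 8 -> same as recorded
step 8: r2 = -(8) = -8 -> agrees with the trace
step 9: r1 = 1 + 8 = 9 -> matches
step 10: r2 = -8 + 8 = 0 -> checks out
step 11: r2 = 0 - 9 = -9 -> confirmed correct
step 12: r2 = 2 -> checks out
step 13: r2 = 2 - 8 = -6 -> checks out
step 14: r2 = -6 + 9 = 3 -> confirmed correct
step 15: r3 = 8 - 9 = -1 -> exactly as logged
step 16: r1 = 9 + -1 = 8 -> consistent with the trace
The recomputation confirms every line.

no error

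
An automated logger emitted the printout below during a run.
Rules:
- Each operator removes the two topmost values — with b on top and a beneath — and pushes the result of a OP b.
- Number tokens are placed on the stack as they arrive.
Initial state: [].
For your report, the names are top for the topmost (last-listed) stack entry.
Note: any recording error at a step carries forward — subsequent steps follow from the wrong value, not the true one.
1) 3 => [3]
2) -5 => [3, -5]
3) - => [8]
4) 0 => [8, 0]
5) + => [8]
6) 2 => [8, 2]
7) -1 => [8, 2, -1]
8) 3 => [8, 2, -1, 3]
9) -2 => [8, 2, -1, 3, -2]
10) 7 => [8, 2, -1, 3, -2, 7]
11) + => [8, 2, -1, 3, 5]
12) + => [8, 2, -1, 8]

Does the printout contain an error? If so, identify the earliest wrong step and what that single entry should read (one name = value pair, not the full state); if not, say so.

step 1: push 3: top = 3 -> exactly as logged
step 2: push -5: top = -5 -> confirmed correct
step 3: 3 - -5 = 8 -> in agreement
step 4: push 0: top = 0 -> checks out
step 5: 8 + 0 = 8 -> verified
step 6: push 2: top = 2 -> no discrepancy
step 7: push -1: top = -1 -> agrees with the printout
step 8: push 3: top = 3 -> in agreement
step 9: push -2: top = -2 -> no discrepancy
step 10: push 7: top = 7 -> verified
step 11: -2 + 7 = 5 -> confirmed correct
step 12: 3 + 5 = 8 -> consistent with the printout
Each recorded entry agrees with the recomputation.

no error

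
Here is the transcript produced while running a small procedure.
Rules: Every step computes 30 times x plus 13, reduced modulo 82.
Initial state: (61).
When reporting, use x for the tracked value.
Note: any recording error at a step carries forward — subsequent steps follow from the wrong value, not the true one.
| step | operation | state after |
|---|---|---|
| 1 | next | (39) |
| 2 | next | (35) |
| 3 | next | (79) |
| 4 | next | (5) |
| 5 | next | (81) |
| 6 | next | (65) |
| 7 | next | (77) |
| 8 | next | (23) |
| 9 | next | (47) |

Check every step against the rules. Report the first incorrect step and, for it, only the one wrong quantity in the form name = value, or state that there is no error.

1. x = (30*61 + 13) mod 82 = 39 (matches)
2. x = (30*39 + 13) mod 82 = 35 (exactly as logged)
3. x = (30*35 + 13) mod 82 = 79 (in agreement)
4. x = (30*79 + 13) mod 82 = 5 (confirmed correct)
5. x = (30*5 + 13) mod 82 = 81 (same as recorded)
6. x = (30*81 + 13) mod 82 = 65 (same as recorded)
7. x = (30*65 + 13) mod 82 = 77 (verified)
8. x = (30*77 + 13) mod 82 = 27 (this is not what the transcript shows)
First incorrect step: 8; the correct value is x = 27.

step 8, x = 27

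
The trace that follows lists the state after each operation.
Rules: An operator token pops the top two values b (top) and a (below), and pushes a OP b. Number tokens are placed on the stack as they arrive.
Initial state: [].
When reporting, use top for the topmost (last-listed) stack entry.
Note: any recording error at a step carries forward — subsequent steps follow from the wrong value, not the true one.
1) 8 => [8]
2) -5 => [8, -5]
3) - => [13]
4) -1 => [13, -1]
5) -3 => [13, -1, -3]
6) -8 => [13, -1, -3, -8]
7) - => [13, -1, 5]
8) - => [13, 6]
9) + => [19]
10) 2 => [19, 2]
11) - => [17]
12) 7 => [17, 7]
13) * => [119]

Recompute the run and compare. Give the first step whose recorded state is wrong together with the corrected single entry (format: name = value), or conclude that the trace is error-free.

step 1: push 8: top = 8 -> verified
step 2: push -5: top = -5 -> in agreement
step 3: 8 - -5 = 13 -> same as recorded
step 4: push -1: top = -1 -> checks out
step 5: push -3: top = -3 -> confirmed correct
step 6: push -8: top = -8 -> agrees with the trace
step 7: -3 - -8 = 5 -> matches
step 8: -1 - 5 = -6 -> the trace has a different value
That makes step 8 the first incorrect line — top = -6 is what it should show.

step 8, top = -6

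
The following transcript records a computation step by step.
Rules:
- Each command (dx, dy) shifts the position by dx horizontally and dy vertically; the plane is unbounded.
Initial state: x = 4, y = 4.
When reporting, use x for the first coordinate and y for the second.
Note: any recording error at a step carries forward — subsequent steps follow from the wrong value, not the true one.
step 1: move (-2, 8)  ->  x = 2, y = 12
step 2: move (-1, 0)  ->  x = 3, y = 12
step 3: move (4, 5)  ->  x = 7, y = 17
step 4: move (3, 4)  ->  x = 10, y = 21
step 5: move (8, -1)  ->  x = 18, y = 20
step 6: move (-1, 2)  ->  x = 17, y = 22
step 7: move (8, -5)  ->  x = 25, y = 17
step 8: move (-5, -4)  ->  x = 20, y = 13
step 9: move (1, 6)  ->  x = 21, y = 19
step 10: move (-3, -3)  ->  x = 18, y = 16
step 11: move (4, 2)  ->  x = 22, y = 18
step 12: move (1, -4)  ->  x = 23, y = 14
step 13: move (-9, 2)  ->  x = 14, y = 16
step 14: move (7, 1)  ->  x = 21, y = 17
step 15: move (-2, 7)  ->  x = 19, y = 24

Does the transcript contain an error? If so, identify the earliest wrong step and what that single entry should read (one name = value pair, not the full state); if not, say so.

step 2, x = 1

Recomputing the run from the initial state:
step 1: x = 2, y = 12
step 2: x = 1, y = 12
step 3: x = 5, y = 17
step 4: x = 8, y = 21
step 5: x = 16, y = 20
step 6: x = 15, y = 22
step 7: x = 23, y = 17
step 8: x = 18, y = 13
step 9: x = 19, y = 19
step 10: x = 16, y = 16
step 11: x = 20, y = 18
step 12: x = 21, y = 14
step 13: x = 12, y = 16
step 14: x = 19, y = 17
step 15: x = 17, y = 24
The first disagreement with the transcript is at step 2, where the value should be x = 1.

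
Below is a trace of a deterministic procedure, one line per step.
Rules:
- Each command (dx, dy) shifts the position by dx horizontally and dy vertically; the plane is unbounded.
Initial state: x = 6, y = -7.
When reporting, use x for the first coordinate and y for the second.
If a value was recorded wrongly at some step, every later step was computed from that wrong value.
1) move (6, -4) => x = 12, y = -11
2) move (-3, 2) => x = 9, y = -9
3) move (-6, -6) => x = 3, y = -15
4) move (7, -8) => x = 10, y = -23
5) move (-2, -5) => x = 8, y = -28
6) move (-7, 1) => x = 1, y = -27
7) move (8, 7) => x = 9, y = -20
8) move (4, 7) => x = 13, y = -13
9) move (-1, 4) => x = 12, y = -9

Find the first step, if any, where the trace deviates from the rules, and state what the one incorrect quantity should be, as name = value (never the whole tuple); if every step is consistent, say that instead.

no error

step 1: x = 6 + (6) = 12, y = -7 + (-4) = -11 -> consistent with the trace
step 2: x = 12 + (-3) = 9, y = -11 + (2) = -9 -> confirmed correct
step 3: x = 9 + (-6) = 3, y = -9 + (-6) = -15 -> checks out
step 4: x = 3 + (7) = 10, y = -15 + (-8) = -23 -> consistent with the trace
step 5: x = 10 + (-2) = 8, y = -23 + (-5) = -28 -> verified
step 6: x = 8 + (-7) = 1, y = -28 + (1) = -27 -> exactly as logged
step 7: x = 1 + (8) = 9, y = -27 + (7) = -20 -> in agreement
step 8: x = 9 + (4) = 13, y = -20 + (7) = -13 -> checks out
step 9: x = 13 + (-1) = 12, y = -13 + (4) = -9 -> same as recorded
Each recorded entry agrees with the recomputation.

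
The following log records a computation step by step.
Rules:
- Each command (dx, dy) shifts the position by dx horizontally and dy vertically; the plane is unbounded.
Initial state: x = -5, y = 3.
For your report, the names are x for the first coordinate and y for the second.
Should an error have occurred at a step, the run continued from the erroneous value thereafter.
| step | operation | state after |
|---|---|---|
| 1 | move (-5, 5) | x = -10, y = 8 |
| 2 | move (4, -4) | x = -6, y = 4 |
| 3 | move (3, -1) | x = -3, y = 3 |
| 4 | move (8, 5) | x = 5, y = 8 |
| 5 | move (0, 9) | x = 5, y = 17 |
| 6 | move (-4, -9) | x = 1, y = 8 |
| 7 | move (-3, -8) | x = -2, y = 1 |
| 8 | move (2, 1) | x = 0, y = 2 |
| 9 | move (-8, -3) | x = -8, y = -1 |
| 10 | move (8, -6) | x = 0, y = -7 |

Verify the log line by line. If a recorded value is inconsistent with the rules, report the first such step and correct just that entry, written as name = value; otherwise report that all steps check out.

Recomputing the run from the initial state:
step 1: x = -10, y = 8
step 2: x = -6, y = 4
step 3: x = -3, y = 3
step 4: x = 5, y = 8
step 5: x = 5, y = 17
step 6: x = 1, y = 8
step 7: x = -2, y = 0
step 8: x = 0, y = 1
step 9: x = -8, y = -2
step 10: x = 0, y = -8
The first disagreement with the log is at step 7, where the value should be y = 0.

step 7, y = 0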